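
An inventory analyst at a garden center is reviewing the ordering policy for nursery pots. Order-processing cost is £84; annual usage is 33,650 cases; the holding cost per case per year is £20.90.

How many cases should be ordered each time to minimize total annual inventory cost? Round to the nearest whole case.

520 cases

Optimal lot size Q* = (2 × 33,650 × £84 / £20.9)^½ ≈ 520.08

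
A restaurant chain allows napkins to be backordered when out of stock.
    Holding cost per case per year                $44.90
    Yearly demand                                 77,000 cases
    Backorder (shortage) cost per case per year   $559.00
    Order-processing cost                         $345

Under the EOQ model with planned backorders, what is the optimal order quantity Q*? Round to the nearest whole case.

1,131 cases

Q* = √(2DS/H) · √((H + b)/b)
   = √(2 × 77,000 × 345 / 44.9) · √((44.9 + 559) / 559)
   = 1,087.794 × 1.0394 ≈ 1,130.64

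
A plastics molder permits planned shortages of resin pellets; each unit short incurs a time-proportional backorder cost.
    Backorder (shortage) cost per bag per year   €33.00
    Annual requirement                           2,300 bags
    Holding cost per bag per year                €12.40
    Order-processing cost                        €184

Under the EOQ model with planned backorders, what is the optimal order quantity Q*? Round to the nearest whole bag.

306 bags

Basic EOQ = √(2·2,300·184/12.4) = 261.262
Backorder adjustment √((H+b)/b) = √((12.4+33)/33) = 1.1729
Q* = 261.262 × 1.1729 ≈ 306.44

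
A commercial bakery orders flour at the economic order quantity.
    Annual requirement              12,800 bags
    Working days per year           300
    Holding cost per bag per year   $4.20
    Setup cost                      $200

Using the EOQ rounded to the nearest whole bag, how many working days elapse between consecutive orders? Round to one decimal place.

25.9 days

Optimal lot size Q* = (2 × 12,800 × $200 / $4.2)^½ ≈ 1,104.10 → Q = 1,104 bags
Days between orders = 300 / (D/Q) = 300 / 11.594 ≈ 25.875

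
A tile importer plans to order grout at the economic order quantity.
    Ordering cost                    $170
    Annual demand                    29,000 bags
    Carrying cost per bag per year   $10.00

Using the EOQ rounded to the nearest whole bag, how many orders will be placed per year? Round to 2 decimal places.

Optimal lot size Q* = (2 × 29,000 × $170 / $10)^½ ≈ 992.98 → Q = 993
Orders per year = D/Q = 29,000 / 993 = 29.204

29.20 orders per year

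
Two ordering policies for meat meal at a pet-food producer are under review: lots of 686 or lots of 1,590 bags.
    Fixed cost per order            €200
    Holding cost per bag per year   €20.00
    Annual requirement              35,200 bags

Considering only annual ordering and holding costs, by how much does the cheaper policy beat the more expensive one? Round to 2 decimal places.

TC(Q) = (D/Q)S + (Q/2)H
TC(686) = (35,200/686)×200 + (686/2)×20 = €17,122.39
TC(1,590) = (35,200/1,590)×200 + (1,590/2)×20 = €20,327.67
Lots of 686 are cheaper by €3,205.28.

€3,205.28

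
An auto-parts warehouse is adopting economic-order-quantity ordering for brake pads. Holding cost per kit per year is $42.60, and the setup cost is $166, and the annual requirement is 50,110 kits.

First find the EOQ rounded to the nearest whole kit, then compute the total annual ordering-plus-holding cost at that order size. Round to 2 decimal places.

$26,621.72

EOQ = √(2DS/H) = √(2 × 50,110 × 166 / 42.6)
    = √(390,528.64) ≈ 624.92 → Q = 625 kits
Annual ordering cost = (D/Q)·S = (50,110/625) × 166 = $13,309.22
Annual holding cost  = (Q/2)·H = (625/2) × 42.6 = $13,312.50
Total = $13,309.22 + $13,312.50 = $26,621.72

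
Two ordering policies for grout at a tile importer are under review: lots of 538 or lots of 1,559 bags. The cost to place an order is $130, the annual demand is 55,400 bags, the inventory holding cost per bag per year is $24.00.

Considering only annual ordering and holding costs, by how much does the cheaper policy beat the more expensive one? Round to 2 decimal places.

Annual cost at Q: ordering D·S/Q plus holding Q·H/2.
TC(538) = (55,400/538)×130 + (538/2)×24 = $19,842.62
TC(1,559) = (55,400/1,559)×130 + (1,559/2)×24 = $23,327.63
Lots of 538 are cheaper by $3,485.01.

$3,485.01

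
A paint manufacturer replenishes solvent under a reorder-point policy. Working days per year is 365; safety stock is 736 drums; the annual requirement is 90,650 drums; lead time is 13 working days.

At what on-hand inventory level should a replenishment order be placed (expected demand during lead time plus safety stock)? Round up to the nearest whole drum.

Daily demand d = 90,650 / 365 = 248.356 drums/day
Demand during lead time = 248.356 × 13 = 3,228.63
Reorder point = 3,228.63 + 736 = 3,964.63 → round up

3,965 drums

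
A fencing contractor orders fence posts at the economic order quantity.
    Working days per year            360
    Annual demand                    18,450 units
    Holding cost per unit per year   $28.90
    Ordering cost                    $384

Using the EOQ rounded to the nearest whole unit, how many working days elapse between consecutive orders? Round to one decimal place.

Optimal lot size Q* = (2 × 18,450 × $384 / $28.9)^½ ≈ 700.21 → Q = 700 units
T = Q/D × 360 days = 700/18,450 × 360 = 13.659 days

13.7 days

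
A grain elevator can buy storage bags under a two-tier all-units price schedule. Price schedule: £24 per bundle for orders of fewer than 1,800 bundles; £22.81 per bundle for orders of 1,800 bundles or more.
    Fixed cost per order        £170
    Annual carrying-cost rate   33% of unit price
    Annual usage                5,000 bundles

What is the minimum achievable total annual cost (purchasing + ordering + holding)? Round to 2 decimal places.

H₁ = 33%×£24 = £7.9200;  H₂ = 33%×£22.81 = £7.5273
EOQ₁ = √(2×5,000×170/7.9200) = 463.30  (< 1,800, feasible at tier 1)
EOQ₂ = √(2×5,000×170/7.5273) = 475.23  (< 1,800 → use Q = 1,800 at tier-2 price)
TC(tier 1 (EOQ₁), Q≈463.3) = £123,669.33
TC(tier 2, Q≈1,800.0) = £121,296.79
Minimum at tier 2: £121,296.79

£121,296.79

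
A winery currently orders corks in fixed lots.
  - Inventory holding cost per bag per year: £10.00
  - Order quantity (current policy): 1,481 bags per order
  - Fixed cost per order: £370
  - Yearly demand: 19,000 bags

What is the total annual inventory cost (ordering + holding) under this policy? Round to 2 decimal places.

Annual ordering cost = (D/Q)·S = (19,000/1,481) × 370 = £4,746.79
Annual holding cost  = (Q/2)·H = (1,481/2) × 10 = £7,405.00
Total = £4,746.79 + £7,405.00 = £12,151.79

£12,151.79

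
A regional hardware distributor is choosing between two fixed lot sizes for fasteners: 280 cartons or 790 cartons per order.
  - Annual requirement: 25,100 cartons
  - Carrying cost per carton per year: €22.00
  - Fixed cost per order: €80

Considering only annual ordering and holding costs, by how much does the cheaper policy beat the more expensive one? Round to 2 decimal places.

For each Q, cost = (D/Q)·S + (Q/2)·H.
TC(280) = (25,100/280)×80 + (280/2)×22 = €10,251.43
TC(790) = (25,100/790)×80 + (790/2)×22 = €11,231.77
Cheaper: Q = 280.  Difference = €980.34

€980.34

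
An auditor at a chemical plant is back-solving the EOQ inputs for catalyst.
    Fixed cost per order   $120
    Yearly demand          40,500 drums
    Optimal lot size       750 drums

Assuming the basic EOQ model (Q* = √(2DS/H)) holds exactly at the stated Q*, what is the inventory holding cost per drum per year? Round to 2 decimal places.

EOQ relation: Q² = 2DS/H, so rearrange for the unknown.
H = 2DS / Q² = 2 × 40,500 × 120 / 750² = 17.2800

$17.28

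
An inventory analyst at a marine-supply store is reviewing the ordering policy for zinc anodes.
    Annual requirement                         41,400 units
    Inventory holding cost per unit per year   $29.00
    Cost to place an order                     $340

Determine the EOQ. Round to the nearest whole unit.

Q* = √(2·D·S / H) = √(2·41,400·340 / 29) = √970,758.6 ≈ 985.27

985 units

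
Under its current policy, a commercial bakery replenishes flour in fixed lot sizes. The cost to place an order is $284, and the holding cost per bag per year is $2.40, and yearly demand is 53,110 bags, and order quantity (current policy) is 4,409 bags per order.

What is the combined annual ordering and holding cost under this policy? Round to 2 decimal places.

$8,711.81

Annual ordering cost = (D/Q)·S = (53,110/4,409) × 284 = $3,421.01
Annual holding cost  = (Q/2)·H = (4,409/2) × 2.4 = $5,290.80
Total = $3,421.01 + $5,290.80 = $8,711.81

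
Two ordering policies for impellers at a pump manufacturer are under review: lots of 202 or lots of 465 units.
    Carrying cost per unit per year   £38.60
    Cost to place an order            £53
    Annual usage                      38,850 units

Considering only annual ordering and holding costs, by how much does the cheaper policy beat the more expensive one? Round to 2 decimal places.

TC(Q) = (D/Q)S + (Q/2)H
TC(202) = (38,850/202)×53 + (202/2)×38.6 = £14,091.92
TC(465) = (38,850/465)×53 + (465/2)×38.6 = £13,402.56
|ΔTC| = |£14,091.92 − £13,402.56| = £689.35

£689.35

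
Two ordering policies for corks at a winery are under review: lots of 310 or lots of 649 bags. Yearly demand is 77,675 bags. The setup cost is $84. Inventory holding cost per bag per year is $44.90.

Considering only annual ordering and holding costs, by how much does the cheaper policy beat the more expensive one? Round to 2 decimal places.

For each Q, cost = (D/Q)·S + (Q/2)·H.
TC(310) = (77,675/310)×84 + (310/2)×44.9 = $28,006.92
TC(649) = (77,675/649)×84 + (649/2)×44.9 = $24,623.52
|ΔTC| = |$28,006.92 − $24,623.52| = $3,383.40

$3,383.40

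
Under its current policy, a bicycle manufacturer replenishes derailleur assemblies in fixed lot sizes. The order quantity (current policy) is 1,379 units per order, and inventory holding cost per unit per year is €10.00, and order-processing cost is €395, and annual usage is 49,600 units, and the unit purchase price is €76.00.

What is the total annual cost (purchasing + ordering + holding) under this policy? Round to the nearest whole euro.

€3,790,702

Orders/yr = 49,600/1,379 = 35.968; ordering cost = 35.968 × €395 = €14,207.40
Average inventory = 1,379/2 = 689.5; holding cost = 689.5 × €10 = €6,895.00
Purchase cost = D·C = 49,600 × 76 = €3,769,600.00
Total = €14,207.40 + €6,895.00 + €3,769,600.00 = €3,790,702.40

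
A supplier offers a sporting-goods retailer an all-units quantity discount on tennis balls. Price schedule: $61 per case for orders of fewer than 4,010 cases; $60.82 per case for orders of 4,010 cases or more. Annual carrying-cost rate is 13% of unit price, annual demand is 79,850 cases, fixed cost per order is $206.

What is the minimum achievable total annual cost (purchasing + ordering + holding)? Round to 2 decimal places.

H₁ = 13%×$61 = $7.9300;  H₂ = 13%×$60.82 = $7.9066
EOQ₁ = √(2×79,850×206/7.9300) = 2,036.81  (< 4,010, feasible at tier 1)
EOQ₂ = √(2×79,850×206/7.9066) = 2,039.82  (< 4,010 → use Q = 4,010 at tier-2 price)
TC(tier 1 (EOQ₁), Q≈2,036.8) = $4,887,001.86
TC(tier 2, Q≈4,010.0) = $4,876,431.75
Minimum at tier 2: $4,876,431.75

$4,876,431.75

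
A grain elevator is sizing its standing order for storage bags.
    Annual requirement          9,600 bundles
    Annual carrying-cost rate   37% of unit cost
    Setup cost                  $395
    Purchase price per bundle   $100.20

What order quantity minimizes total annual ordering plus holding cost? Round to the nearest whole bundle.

452 bundles

Holding cost per bundle per year: H = 37% × $100.2 = $37.0740
2DS/H = 2·9,600·395/37.074 = 204,563.85
EOQ = √204,563.85 ≈ 452.29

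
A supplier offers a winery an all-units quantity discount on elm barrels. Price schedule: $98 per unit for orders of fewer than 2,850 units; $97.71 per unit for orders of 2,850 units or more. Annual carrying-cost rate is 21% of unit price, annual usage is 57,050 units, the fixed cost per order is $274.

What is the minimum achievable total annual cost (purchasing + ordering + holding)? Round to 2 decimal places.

$5,609,080.02

H₁ = 21%×$98 = $20.5800;  H₂ = 21%×$97.71 = $20.5191
EOQ₁ = √(2×57,050×274/20.5800) = 1,232.52  (< 2,850, feasible at tier 1)
EOQ₂ = √(2×57,050×274/20.5191) = 1,234.35  (< 2,850 → use Q = 2,850 at tier-2 price)
TC(tier 1 (EOQ₁), Q≈1,232.5) = $5,616,265.35
TC(tier 2, Q≈2,850.0) = $5,609,080.02
Minimum at tier 2: $5,609,080.02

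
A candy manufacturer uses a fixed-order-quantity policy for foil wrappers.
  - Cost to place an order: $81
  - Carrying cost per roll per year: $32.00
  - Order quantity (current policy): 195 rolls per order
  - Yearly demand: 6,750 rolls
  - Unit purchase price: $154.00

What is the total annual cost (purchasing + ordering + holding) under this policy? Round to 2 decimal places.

Orders/yr = 6,750/195 = 34.615; ordering cost = 34.615 × $81 = $2,803.85
Average inventory = 195/2 = 97.5; holding cost = 97.5 × $32 = $3,120.00
Purchase cost = D·C = 6,750 × 154 = $1,039,500.00
Total = $2,803.85 + $3,120.00 + $1,039,500.00 = $1,045,423.85

$1,045,423.85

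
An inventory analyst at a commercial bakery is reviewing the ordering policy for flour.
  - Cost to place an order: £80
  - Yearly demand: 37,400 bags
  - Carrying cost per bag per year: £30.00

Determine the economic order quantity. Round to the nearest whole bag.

447 bags

2DS/H = 2·37,400·80/30 = 199,466.67
EOQ = √199,466.67 ≈ 446.62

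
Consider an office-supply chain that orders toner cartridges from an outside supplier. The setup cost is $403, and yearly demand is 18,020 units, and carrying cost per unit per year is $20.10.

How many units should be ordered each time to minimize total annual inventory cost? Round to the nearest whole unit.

850 units

EOQ = √(2DS/H) = √(2 × 18,020 × 403 / 20.1)
    = √(722,593.03) ≈ 850.05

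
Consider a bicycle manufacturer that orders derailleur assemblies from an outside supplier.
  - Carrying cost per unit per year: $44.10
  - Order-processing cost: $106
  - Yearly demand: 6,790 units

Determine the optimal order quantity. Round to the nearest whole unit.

Optimal lot size Q* = (2 × 6,790 × $106 / $44.1)^½ ≈ 180.67

181 units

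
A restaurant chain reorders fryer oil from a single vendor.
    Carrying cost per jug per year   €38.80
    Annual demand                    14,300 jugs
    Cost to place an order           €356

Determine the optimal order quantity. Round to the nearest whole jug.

512 jugs

2DS/H = 2·14,300·356/38.8 = 262,412.37
EOQ = √262,412.37 ≈ 512.26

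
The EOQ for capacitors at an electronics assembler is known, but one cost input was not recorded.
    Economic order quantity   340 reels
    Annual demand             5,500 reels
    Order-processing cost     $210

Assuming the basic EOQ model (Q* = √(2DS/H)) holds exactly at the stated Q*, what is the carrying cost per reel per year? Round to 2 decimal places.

$19.98

EOQ relation: Q² = 2DS/H, so rearrange for the unknown.
H = 2DS / Q² = 2 × 5,500 × 210 / 340² = 19.9827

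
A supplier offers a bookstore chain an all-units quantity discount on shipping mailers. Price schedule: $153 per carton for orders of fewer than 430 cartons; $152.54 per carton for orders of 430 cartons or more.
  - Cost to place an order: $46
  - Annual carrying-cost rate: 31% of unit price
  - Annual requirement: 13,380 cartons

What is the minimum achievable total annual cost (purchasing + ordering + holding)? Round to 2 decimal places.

H₁ = 31%×$153 = $47.4300;  H₂ = 31%×$152.54 = $47.2874
EOQ₁ = √(2×13,380×46/47.4300) = 161.10  (< 430, feasible at tier 1)
EOQ₂ = √(2×13,380×46/47.2874) = 161.34  (< 430 → use Q = 430 at tier-2 price)
TC(tier 1 (EOQ₁), Q≈161.1) = $2,054,780.97
TC(tier 2, Q≈430.0) = $2,052,583.34
Minimum at tier 2: $2,052,583.34

$2,052,583.34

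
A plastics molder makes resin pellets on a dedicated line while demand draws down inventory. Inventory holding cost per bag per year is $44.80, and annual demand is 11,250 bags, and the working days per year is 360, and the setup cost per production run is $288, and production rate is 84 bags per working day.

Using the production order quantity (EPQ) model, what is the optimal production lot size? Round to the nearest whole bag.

480 bags

d = 11,250/360 = 31.2500 bags/day;  effective holding cost H(1 − d/p) = 44.8·(1 − 31.2500/84) = 28.13333
Q* = √(2DS / H_eff) = √(2·11,250·288 / 28.13333) ≈ 479.93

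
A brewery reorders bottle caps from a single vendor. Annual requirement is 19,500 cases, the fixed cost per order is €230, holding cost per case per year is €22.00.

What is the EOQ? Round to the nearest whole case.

639 cases

2DS/H = 2·19,500·230/22 = 407,727.27
EOQ = √407,727.27 ≈ 638.54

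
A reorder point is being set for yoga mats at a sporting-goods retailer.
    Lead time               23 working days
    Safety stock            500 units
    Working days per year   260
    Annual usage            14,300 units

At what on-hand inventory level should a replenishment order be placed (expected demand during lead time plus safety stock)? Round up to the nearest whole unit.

1,765 units

Daily demand d = 14,300 / 260 = 55.000 units/day
Demand during lead time = 55.000 × 23 = 1,265.00
Reorder point = 1,265.00 + 500 = 1,765.00 → round up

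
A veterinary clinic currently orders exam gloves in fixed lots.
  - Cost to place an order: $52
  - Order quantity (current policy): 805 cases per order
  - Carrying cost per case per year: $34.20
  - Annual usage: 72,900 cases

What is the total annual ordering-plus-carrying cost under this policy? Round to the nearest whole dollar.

Orders/yr = 72,900/805 = 90.559; ordering cost = 90.559 × $52 = $4,709.07
Average inventory = 805/2 = 402.5; holding cost = 402.5 × $34.2 = $13,765.50
Total = $4,709.07 + $13,765.50 = $18,474.57

$18,475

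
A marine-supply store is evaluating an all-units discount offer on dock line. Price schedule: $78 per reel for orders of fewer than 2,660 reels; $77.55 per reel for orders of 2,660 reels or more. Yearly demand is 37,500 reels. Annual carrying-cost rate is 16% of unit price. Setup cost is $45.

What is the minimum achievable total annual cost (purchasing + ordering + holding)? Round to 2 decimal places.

$2,925,262.04

H₁ = 16%×$78 = $12.4800;  H₂ = 16%×$77.55 = $12.4080
EOQ₁ = √(2×37,500×45/12.4800) = 520.03  (< 2,660, feasible at tier 1)
EOQ₂ = √(2×37,500×45/12.4080) = 521.54  (< 2,660 → use Q = 2,660 at tier-2 price)
TC(tier 1 (EOQ₁), Q≈520.0) = $2,931,489.99
TC(tier 2, Q≈2,660.0) = $2,925,262.04
Minimum at tier 2: $2,925,262.04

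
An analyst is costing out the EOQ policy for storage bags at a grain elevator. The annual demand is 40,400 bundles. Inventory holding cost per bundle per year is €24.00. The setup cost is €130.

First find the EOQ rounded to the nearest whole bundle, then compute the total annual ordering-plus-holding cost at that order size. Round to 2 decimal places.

€15,877.53

Optimal lot size Q* = (2 × 40,400 × €130 / €24)^½ ≈ 661.56 → Q = 662 bundles
Orders/yr = 40,400/662 = 61.027; ordering cost = 61.027 × €130 = €7,933.53
Average inventory = 662/2 = 331; holding cost = 331 × €24 = €7,944.00
Total = €7,933.53 + €7,944.00 = €15,877.53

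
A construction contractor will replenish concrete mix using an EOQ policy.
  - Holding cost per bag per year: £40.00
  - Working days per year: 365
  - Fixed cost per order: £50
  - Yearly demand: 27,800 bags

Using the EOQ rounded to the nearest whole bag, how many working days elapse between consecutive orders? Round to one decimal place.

EOQ = √(2DS/H) = √(2 × 27,800 × 50 / 40)
    = √(69,500.00) ≈ 263.63 → Q = 264 bags
T = Q/D × 365 days = 264/27,800 × 365 = 3.466 days

3.5 days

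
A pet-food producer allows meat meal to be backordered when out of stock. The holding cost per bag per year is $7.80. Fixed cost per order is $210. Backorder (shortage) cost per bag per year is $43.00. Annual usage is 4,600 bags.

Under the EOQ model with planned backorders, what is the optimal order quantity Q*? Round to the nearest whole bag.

541 bags

Q* = √(2DS/H) · √((H + b)/b)
   = √(2 × 4,600 × 210 / 7.8) · √((7.8 + 43) / 43)
   = 497.687 × 1.0869 ≈ 540.95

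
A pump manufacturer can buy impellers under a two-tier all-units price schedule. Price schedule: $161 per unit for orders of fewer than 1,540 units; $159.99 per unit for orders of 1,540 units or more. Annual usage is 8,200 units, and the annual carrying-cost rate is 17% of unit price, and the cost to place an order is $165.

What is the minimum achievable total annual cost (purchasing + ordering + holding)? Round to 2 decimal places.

H₁ = 17%×$161 = $27.3700;  H₂ = 17%×$159.99 = $27.1983
EOQ₁ = √(2×8,200×165/27.3700) = 314.43  (< 1,540, feasible at tier 1)
EOQ₂ = √(2×8,200×165/27.1983) = 315.42  (< 1,540 → use Q = 1,540 at tier-2 price)
TC(tier 1 (EOQ₁), Q≈314.4) = $1,328,806.00
TC(tier 2, Q≈1,540.0) = $1,333,739.26
Minimum at tier 1 (EOQ₁): $1,328,806.00

$1,328,806.00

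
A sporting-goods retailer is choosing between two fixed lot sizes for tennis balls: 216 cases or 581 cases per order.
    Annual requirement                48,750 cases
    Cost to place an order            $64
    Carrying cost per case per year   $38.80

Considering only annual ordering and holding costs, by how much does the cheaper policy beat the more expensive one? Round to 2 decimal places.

$1,993.39

Annual cost at Q: ordering D·S/Q plus holding Q·H/2.
TC(216) = (48,750/216)×64 + (216/2)×38.8 = $18,634.84
TC(581) = (48,750/581)×64 + (581/2)×38.8 = $16,641.45
Lots of 581 are cheaper by $1,993.39.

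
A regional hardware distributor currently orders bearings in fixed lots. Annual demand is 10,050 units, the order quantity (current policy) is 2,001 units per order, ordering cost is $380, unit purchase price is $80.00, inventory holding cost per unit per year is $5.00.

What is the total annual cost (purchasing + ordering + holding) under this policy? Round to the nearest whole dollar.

$810,911

Annual ordering cost = (D/Q)·S = (10,050/2,001) × 380 = $1,908.55
Annual holding cost  = (Q/2)·H = (2,001/2) × 5 = $5,002.50
Purchase cost = D·C = 10,050 × 80 = $804,000.00
Total = $1,908.55 + $5,002.50 + $804,000.00 = $810,911.05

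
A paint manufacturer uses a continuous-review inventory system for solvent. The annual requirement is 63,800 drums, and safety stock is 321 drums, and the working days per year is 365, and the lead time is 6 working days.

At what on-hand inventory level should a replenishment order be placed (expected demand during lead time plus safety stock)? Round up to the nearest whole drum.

1,370 drums

Daily demand d = 63,800 / 365 = 174.795 drums/day
Demand during lead time = 174.795 × 6 = 1,048.77
Reorder point = 1,048.77 + 321 = 1,369.77 → round up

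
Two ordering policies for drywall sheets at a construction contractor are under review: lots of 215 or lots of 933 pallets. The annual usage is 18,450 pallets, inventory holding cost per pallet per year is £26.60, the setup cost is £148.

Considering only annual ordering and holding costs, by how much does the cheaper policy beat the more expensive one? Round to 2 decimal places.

£224.38

Annual cost at Q: ordering D·S/Q plus holding Q·H/2.
TC(215) = (18,450/215)×148 + (215/2)×26.6 = £15,559.97
TC(933) = (18,450/933)×148 + (933/2)×26.6 = £15,335.59
Cheaper: Q = 933.  Difference = £224.38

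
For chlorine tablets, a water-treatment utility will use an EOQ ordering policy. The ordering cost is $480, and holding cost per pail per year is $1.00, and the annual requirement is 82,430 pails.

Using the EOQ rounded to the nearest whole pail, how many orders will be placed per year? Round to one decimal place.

9.3 orders per year

Q* = √(2·D·S / H) = √(2·82,430·480 / 1) = √79,132,800.0 ≈ 8,895.66 → Q = 8,896
N = D/Q = 82,430/8,896 ≈ 9.266 orders/yr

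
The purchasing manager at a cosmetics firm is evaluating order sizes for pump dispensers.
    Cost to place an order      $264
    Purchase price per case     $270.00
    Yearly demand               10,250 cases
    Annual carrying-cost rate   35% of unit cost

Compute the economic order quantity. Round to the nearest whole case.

239 cases

H = i·C = 0.35 × $270 = $94.5000 per case-year
2DS/H = 2·10,250·264/94.5 = 57,269.84
EOQ = √57,269.84 ≈ 239.31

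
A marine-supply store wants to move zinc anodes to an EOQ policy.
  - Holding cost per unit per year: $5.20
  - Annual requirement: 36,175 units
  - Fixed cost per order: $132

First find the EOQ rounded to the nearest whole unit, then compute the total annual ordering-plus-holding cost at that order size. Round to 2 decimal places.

$7,047.06

Q* = √(2·D·S / H) = √(2·36,175·132 / 5.2) = √1,836,576.9 ≈ 1,355.20 → Q = 1,355 units
Orders/yr = 36,175/1,355 = 26.697; ordering cost = 26.697 × $132 = $3,524.06
Average inventory = 1,355/2 = 677.5; holding cost = 677.5 × $5.2 = $3,523.00
Total = $3,524.06 + $3,523.00 = $7,047.06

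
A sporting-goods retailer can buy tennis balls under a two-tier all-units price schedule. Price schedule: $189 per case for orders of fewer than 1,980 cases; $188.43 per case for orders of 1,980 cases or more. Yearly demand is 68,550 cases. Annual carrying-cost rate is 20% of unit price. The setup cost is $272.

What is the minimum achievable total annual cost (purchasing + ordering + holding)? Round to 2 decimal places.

$12,963,602.61

H₁ = 20%×$189 = $37.8000;  H₂ = 20%×$188.43 = $37.6860
EOQ₁ = √(2×68,550×272/37.8000) = 993.25  (< 1,980, feasible at tier 1)
EOQ₂ = √(2×68,550×272/37.6860) = 994.75  (< 1,980 → use Q = 1,980 at tier-2 price)
TC(tier 1 (EOQ₁), Q≈993.2) = $12,993,494.74
TC(tier 2, Q≈1,980.0) = $12,963,602.61
Minimum at tier 2: $12,963,602.61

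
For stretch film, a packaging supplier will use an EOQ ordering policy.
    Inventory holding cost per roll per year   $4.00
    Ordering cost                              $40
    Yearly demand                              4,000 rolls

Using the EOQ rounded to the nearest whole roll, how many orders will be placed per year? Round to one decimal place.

14.1 orders per year

Optimal lot size Q* = (2 × 4,000 × $40 / $4)^½ ≈ 282.84 → Q = 283
N = D/Q = 4,000/283 ≈ 14.134 orders/yr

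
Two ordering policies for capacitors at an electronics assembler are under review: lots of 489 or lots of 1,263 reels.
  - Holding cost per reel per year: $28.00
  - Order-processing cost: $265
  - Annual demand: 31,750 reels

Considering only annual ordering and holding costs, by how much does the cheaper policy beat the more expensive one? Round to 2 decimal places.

For each Q, cost = (D/Q)·S + (Q/2)·H.
TC(489) = (31,750/489)×265 + (489/2)×28 = $24,052.03
TC(1,263) = (31,750/1,263)×265 + (1,263/2)×28 = $24,343.72
|ΔTC| = |$24,052.03 − $24,343.72| = $291.69

$291.69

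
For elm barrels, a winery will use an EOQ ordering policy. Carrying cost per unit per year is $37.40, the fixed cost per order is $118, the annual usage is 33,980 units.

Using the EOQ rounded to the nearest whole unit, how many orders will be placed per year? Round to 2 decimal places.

73.39 orders per year

Optimal lot size Q* = (2 × 33,980 × $118 / $37.4)^½ ≈ 463.05 → Q = 463
Orders per year = D/Q = 33,980 / 463 = 73.391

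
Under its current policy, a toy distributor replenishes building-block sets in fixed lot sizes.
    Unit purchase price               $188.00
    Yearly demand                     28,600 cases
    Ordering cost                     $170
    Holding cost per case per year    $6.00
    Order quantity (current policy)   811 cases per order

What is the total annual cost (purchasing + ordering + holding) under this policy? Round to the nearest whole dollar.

$5,385,228

Orders/yr = 28,600/811 = 35.265; ordering cost = 35.265 × $170 = $5,995.07
Average inventory = 811/2 = 405.5; holding cost = 405.5 × $6 = $2,433.00
Purchase cost = D·C = 28,600 × 188 = $5,376,800.00
Total = $5,995.07 + $2,433.00 + $5,376,800.00 = $5,385,228.07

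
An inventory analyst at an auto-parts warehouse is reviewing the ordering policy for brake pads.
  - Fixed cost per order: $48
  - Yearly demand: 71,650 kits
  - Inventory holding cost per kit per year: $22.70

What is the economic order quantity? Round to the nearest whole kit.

EOQ = √(2DS/H) = √(2 × 71,650 × 48 / 22.7)
    = √(303,013.22) ≈ 550.47

550 kits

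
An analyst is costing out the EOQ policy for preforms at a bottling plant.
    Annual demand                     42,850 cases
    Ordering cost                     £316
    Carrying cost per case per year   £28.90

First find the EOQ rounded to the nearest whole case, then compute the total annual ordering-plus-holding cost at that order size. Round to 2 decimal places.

EOQ = √(2DS/H) = √(2 × 42,850 × 316 / 28.9)
    = √(937,065.74) ≈ 968.02 → Q = 968 cases
Annual ordering cost = (D/Q)·S = (42,850/968) × 316 = £13,988.22
Annual holding cost  = (Q/2)·H = (968/2) × 28.9 = £13,987.60
Total = £13,988.22 + £13,987.60 = £27,975.82

£27,975.82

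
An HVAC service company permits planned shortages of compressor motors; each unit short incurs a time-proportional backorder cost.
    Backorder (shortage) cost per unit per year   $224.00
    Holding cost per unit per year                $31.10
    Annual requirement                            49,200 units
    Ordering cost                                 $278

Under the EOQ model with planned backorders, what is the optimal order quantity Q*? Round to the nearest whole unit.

Basic EOQ = √(2·49,200·278/31.1) = 937.864
Backorder adjustment √((H+b)/b) = √((31.1+224)/224) = 1.0672
Q* = 937.864 × 1.0672 ≈ 1,000.85

1,001 units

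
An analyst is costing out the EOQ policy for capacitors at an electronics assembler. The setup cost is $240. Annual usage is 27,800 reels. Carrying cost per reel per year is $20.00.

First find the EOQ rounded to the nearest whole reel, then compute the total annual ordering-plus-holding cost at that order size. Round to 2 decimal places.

2DS/H = 2·27,800·240/20 = 667,200.00
EOQ = √667,200.00 ≈ 816.82 → Q = 817 reels
Orders/yr = 27,800/817 = 34.027; ordering cost = 34.027 × $240 = $8,166.46
Average inventory = 817/2 = 408.5; holding cost = 408.5 × $20 = $8,170.00
Total = $8,166.46 + $8,170.00 = $16,336.46

$16,336.46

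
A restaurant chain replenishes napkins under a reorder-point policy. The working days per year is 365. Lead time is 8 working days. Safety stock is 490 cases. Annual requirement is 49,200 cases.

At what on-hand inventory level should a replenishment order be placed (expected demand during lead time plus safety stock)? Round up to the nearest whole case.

Daily demand d = 49,200 / 365 = 134.795 cases/day
Demand during lead time = 134.795 × 8 = 1,078.36
Reorder point = 1,078.36 + 490 = 1,568.36 → round up

1,569 cases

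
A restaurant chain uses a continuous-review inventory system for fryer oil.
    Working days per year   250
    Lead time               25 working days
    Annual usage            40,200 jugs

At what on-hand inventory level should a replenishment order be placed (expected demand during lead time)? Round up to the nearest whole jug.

Daily demand d = 40,200 / 250 = 160.800 jugs/day
Demand during lead time = 160.800 × 25 = 4,020.00
Reorder point = 4,020.00 → round up

4,020 jugs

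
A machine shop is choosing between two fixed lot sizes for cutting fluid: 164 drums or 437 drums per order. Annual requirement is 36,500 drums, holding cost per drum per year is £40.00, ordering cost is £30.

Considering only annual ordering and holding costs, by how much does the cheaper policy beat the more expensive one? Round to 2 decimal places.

£1,288.89

For each Q, cost = (D/Q)·S + (Q/2)·H.
TC(164) = (36,500/164)×30 + (164/2)×40 = £9,956.83
TC(437) = (36,500/437)×30 + (437/2)×40 = £11,245.72
Lots of 164 are cheaper by £1,288.89.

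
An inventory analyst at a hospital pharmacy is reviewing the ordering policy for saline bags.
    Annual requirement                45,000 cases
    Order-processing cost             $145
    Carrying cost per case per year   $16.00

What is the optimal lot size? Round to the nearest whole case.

903 cases

Q* = √(2·D·S / H) = √(2·45,000·145 / 16) = √815,625.0 ≈ 903.12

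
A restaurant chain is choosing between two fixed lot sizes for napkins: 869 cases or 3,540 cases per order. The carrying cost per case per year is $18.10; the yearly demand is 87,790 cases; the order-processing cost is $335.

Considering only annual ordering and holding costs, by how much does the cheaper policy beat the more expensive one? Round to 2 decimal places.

For each Q, cost = (D/Q)·S + (Q/2)·H.
TC(869) = (87,790/869)×335 + (869/2)×18.1 = $41,707.55
TC(3,540) = (87,790/3,540)×335 + (3,540/2)×18.1 = $40,344.81
Lots of 3,540 are cheaper by $1,362.73.

$1,362.73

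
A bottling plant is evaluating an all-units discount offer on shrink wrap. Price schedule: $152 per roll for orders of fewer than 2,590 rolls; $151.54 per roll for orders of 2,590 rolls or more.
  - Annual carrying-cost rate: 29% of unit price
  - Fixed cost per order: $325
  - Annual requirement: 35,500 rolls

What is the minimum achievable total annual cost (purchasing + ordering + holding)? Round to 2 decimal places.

H₁ = 29%×$152 = $44.0800;  H₂ = 29%×$151.54 = $43.9466
EOQ₁ = √(2×35,500×325/44.0800) = 723.52  (< 2,590, feasible at tier 1)
EOQ₂ = √(2×35,500×325/43.9466) = 724.62  (< 2,590 → use Q = 2,590 at tier-2 price)
TC(tier 1 (EOQ₁), Q≈723.5) = $5,427,892.73
TC(tier 2, Q≈2,590.0) = $5,441,035.48
Minimum at tier 1 (EOQ₁): $5,427,892.73

$5,427,892.73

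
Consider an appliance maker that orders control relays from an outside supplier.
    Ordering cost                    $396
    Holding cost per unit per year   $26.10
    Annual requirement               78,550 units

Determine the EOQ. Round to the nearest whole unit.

EOQ = √(2DS/H) = √(2 × 78,550 × 396 / 26.1)
    = √(2,383,586.21) ≈ 1,543.89

1,544 units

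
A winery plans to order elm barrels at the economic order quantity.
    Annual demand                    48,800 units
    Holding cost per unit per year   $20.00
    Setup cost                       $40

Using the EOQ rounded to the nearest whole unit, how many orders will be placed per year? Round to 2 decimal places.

110.41 orders per year

Optimal lot size Q* = (2 × 48,800 × $40 / $20)^½ ≈ 441.81 → Q = 442
N = D/Q = 48,800/442 ≈ 110.407 orders/yr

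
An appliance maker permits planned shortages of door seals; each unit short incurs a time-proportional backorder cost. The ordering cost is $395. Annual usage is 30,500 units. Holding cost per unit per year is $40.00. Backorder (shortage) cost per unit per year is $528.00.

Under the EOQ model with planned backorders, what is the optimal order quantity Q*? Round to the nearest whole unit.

805 units

Q* = √(2DS/H) · √((H + b)/b)
   = √(2 × 30,500 × 395 / 40) · √((40 + 528) / 528)
   = 776.128 × 1.0372 ≈ 804.99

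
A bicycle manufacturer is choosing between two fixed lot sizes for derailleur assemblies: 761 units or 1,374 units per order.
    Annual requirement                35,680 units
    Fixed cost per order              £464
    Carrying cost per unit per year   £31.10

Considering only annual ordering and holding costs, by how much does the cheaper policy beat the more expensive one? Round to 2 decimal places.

For each Q, cost = (D/Q)·S + (Q/2)·H.
TC(761) = (35,680/761)×464 + (761/2)×31.1 = £33,588.50
TC(1,374) = (35,680/1,374)×464 + (1,374/2)×31.1 = £33,414.84
|ΔTC| = |£33,588.50 − £33,414.84| = £173.66

£173.66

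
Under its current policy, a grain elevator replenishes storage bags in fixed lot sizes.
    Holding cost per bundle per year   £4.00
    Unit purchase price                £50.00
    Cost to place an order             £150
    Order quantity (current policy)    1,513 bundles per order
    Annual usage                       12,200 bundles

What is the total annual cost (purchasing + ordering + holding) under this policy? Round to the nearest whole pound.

£614,236

Ordering: D/Q × S = 12,200/1,513 × £150 = £1,209.52
Holding:  Q/2 × H = 1,513/2 × £4 = £3,026.00
Purchase cost = D·C = 12,200 × 50 = £610,000.00
Total = £1,209.52 + £3,026.00 + £610,000.00 = £614,235.52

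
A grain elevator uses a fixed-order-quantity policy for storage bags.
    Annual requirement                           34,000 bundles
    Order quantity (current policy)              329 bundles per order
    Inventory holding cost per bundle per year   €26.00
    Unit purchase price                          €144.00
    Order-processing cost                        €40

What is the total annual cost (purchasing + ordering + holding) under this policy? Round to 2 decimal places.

€4,904,410.74

Annual ordering cost = (D/Q)·S = (34,000/329) × 40 = €4,133.74
Annual holding cost  = (Q/2)·H = (329/2) × 26 = €4,277.00
Purchase cost = D·C = 34,000 × 144 = €4,896,000.00
Total = €4,133.74 + €4,277.00 + €4,896,000.00 = €4,904,410.74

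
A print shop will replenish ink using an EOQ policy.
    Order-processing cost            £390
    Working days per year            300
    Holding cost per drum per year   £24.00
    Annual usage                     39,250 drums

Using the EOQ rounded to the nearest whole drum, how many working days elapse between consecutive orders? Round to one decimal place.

8.6 days

Optimal lot size Q* = (2 × 39,250 × £390 / £24)^½ ≈ 1,129.44 → Q = 1,129 drums
Cycle time = (working days × Q)/D = (300 × 1,129) / 39,250 = 8.629 days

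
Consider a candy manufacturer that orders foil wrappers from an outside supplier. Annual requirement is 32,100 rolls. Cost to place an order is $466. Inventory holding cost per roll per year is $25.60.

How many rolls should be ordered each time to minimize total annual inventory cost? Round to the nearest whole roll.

2DS/H = 2·32,100·466/25.6 = 1,168,640.62
EOQ = √1,168,640.62 ≈ 1,081.04

1,081 rolls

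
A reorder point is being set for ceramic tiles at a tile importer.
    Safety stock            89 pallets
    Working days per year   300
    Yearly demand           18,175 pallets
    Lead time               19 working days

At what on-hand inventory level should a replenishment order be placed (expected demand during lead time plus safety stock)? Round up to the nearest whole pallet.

Daily demand d = 18,175 / 300 = 60.583 pallets/day
Demand during lead time = 60.583 × 19 = 1,151.08
Reorder point = 1,151.08 + 89 = 1,240.08 → round up

1,241 pallets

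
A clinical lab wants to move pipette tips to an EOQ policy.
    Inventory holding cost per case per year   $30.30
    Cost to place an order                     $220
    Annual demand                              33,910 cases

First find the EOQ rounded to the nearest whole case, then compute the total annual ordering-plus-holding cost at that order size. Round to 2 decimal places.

$21,262.37

EOQ = √(2DS/H) = √(2 × 33,910 × 220 / 30.3)
    = √(492,422.44) ≈ 701.73 → Q = 702 cases
Ordering: D/Q × S = 33,910/702 × $220 = $10,627.07
Holding:  Q/2 × H = 702/2 × $30.3 = $10,635.30
Total = $10,627.07 + $10,635.30 = $21,262.37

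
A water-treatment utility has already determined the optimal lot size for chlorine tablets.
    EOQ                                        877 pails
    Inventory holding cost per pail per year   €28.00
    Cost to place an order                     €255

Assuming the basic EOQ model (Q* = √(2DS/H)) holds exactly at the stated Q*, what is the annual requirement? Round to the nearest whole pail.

Since Q* = (2DS/H)^½, squaring gives Q*²·H = 2DS.
D = Q²H / (2S) = 877² × 28 / (2 × 255) = 42,226.69

42,227 pails per year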